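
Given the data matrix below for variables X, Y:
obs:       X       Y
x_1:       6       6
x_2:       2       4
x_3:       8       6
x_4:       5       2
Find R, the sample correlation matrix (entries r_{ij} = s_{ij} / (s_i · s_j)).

Step 1 — column means:
  mean(X) = (6 + 2 + 8 + 5) / 4 = 21/4 = 5.25
  mean(Y) = (6 + 4 + 6 + 2) / 4 = 18/4 = 4.5

Step 2 — sample variances and covariances s[i,j] = (1/(n-1)) · Σ_k (x_{k,i} - mean_i) · (x_{k,j} - mean_j), with n-1 = 3:
  s[X,X] = ((0.75)·(0.75) + (-3.25)·(-3.25) + (2.75)·(2.75) + (-0.25)·(-0.25)) / 3 = 18.75/3 = 6.25
  s[X,Y] = ((0.75)·(1.5) + (-3.25)·(-0.5) + (2.75)·(1.5) + (-0.25)·(-2.5)) / 3 = 7.5/3 = 2.5
  s[Y,Y] = ((1.5)·(1.5) + (-0.5)·(-0.5) + (1.5)·(1.5) + (-2.5)·(-2.5)) / 3 = 11/3 = 3.6667
  Sample standard deviations s_i = √(s[i,i]):
  s(X) = √(6.25) = 2.5
  s(Y) = √(3.6667) = 1.9149

Step 3 — r_{ij} = s_{ij} / (s_i · s_j):
  r[X,X] = 1 (diagonal).
  r[X,Y] = 2.5 / (2.5 · 1.9149) = 2.5 / 4.7871 = 0.5222
  r[Y,Y] = 1 (diagonal).

R is symmetric with unit diagonal. Assembling:

R = [[1, 0.5222],
 [0.5222, 1]]


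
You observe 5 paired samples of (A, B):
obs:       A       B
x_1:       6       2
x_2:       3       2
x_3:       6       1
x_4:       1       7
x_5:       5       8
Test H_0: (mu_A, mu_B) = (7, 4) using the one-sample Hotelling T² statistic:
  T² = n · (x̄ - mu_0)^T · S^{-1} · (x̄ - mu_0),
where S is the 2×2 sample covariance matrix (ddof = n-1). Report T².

Step 1 — sample mean vector:
  mean(A) = (6 + 3 + 6 + 1 + 5) / 5 = 21/5 = 4.2
  mean(B) = (2 + 2 + 1 + 7 + 8) / 5 = 20/5 = 4
  x̄ = (4.2, 4),  deviation x̄ - mu_0 = (4.2, 4) - (7, 4) = (-2.8, 0).

Step 2 — sample covariance matrix, S[i,j] = (1/(n-1)) · Σ_k (x_{k,i} - mean_i) · (x_{k,j} - mean_j), divisor n-1 = 4:
  S[A,A] = ((1.8)·(1.8) + (-1.2)·(-1.2) + (1.8)·(1.8) + (-3.2)·(-3.2) + (0.8)·(0.8)) / 4 = 18.8/4 = 4.7
  S[A,B] = ((1.8)·(-2) + (-1.2)·(-2) + (1.8)·(-3) + (-3.2)·(3) + (0.8)·(4)) / 4 = -13/4 = -3.25
  S[B,B] = ((-2)·(-2) + (-2)·(-2) + (-3)·(-3) + (3)·(3) + (4)·(4)) / 4 = 42/4 = 10.5
  S = [[4.7, -3.25],
 [-3.25, 10.5]].

Step 3 — invert S. det(S) = 4.7·10.5 - (-3.25)² = 38.7875.
  S^{-1} = (1/det) · [[d, -b], [-b, a]] = [[0.2707, 0.0838],
 [0.0838, 0.1212]].

Step 4 — quadratic form (x̄ - mu_0)^T · S^{-1} · (x̄ - mu_0):
  S^{-1} · (x̄ - mu_0) = (-0.758, -0.2346),
  (x̄ - mu_0)^T · [...] = (-2.8)·(-0.758) + (0)·(-0.2346) = 2.1223.

Step 5 — scale by n: T² = 5 · 2.1223 = 10.6117.

T² ≈ 10.6117


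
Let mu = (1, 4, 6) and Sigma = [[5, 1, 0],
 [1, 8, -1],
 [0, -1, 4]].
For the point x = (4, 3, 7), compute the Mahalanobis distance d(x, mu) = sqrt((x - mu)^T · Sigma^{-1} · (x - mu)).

Step 1 — centre the observation: (x - mu) = (3, -1, 1).

Step 2 — invert Sigma (cofactor / det for 3×3, or solve directly):
  Sigma^{-1} = [[0.2053, -0.0265, -0.0066],
 [-0.0265, 0.1325, 0.0331],
 [-0.0066, 0.0331, 0.2583]].

Step 3 — form the quadratic (x - mu)^T · Sigma^{-1} · (x - mu):
  Sigma^{-1} · (x - mu) = (0.6358, -0.1788, 0.2053).
  (x - mu)^T · [Sigma^{-1} · (x - mu)] = (3)·(0.6358) + (-1)·(-0.1788) + (1)·(0.2053) = 2.2914.

Step 4 — take square root: d = √(2.2914) ≈ 1.5137.

d(x, mu) = √(2.2914) ≈ 1.5137


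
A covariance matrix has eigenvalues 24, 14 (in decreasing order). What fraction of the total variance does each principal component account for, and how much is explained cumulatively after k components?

Step 1 — total variance = trace(Sigma) = Σ λ_i = 24 + 14 = 38.

Step 2 — fraction explained by component i = λ_i / Σ λ:
  PC1: 24/38 = 0.6316
  PC2: 14/38 = 0.3684

Step 3 — cumulative fraction after k components = (λ_1 + ... + λ_k) / Σ λ:
  k = 1: 24/38 = 0.6316
  k = 2: (24 + 14)/38 = 38/38 = 1

Summary (fraction, with percent):

explained: PC1 0.6316 (63.16%), PC2 0.3684 (36.84%);  cumulative: 0.6316, 1


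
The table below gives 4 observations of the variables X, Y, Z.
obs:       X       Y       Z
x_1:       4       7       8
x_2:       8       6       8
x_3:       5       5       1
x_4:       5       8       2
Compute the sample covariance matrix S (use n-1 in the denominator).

Step 1 — column means:
  mean(X) = (4 + 8 + 5 + 5) / 4 = 22/4 = 5.5
  mean(Y) = (7 + 6 + 5 + 8) / 4 = 26/4 = 6.5
  mean(Z) = (8 + 8 + 1 + 2) / 4 = 19/4 = 4.75

Step 2 — sample covariance S[i,j] = (1/(n-1)) · Σ_k (x_{k,i} - mean_i) · (x_{k,j} - mean_j), with n-1 = 3.
  S[X,X] = ((-1.5)·(-1.5) + (2.5)·(2.5) + (-0.5)·(-0.5) + (-0.5)·(-0.5)) / 3 = 9/3 = 3
  S[X,Y] = ((-1.5)·(0.5) + (2.5)·(-0.5) + (-0.5)·(-1.5) + (-0.5)·(1.5)) / 3 = -2/3 = -0.6667
  S[X,Z] = ((-1.5)·(3.25) + (2.5)·(3.25) + (-0.5)·(-3.75) + (-0.5)·(-2.75)) / 3 = 6.5/3 = 2.1667
  S[Y,Y] = ((0.5)·(0.5) + (-0.5)·(-0.5) + (-1.5)·(-1.5) + (1.5)·(1.5)) / 3 = 5/3 = 1.6667
  S[Y,Z] = ((0.5)·(3.25) + (-0.5)·(3.25) + (-1.5)·(-3.75) + (1.5)·(-2.75)) / 3 = 1.5/3 = 0.5
  S[Z,Z] = ((3.25)·(3.25) + (3.25)·(3.25) + (-3.75)·(-3.75) + (-2.75)·(-2.75)) / 3 = 42.75/3 = 14.25

S is symmetric (S[j,i] = S[i,j]). Assembling:

S = [[3, -0.6667, 2.1667],
 [-0.6667, 1.6667, 0.5],
 [2.1667, 0.5, 14.25]]


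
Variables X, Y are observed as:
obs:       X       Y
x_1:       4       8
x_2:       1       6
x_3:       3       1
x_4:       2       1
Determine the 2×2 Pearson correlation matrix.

Step 1 — column means:
  mean(X) = (4 + 1 + 3 + 2) / 4 = 10/4 = 2.5
  mean(Y) = (8 + 6 + 1 + 1) / 4 = 16/4 = 4

Step 2 — sample variances and covariances s[i,j] = (1/(n-1)) · Σ_k (x_{k,i} - mean_i) · (x_{k,j} - mean_j), with n-1 = 3:
  s[X,X] = ((1.5)·(1.5) + (-1.5)·(-1.5) + (0.5)·(0.5) + (-0.5)·(-0.5)) / 3 = 5/3 = 1.6667
  s[X,Y] = ((1.5)·(4) + (-1.5)·(2) + (0.5)·(-3) + (-0.5)·(-3)) / 3 = 3/3 = 1
  s[Y,Y] = ((4)·(4) + (2)·(2) + (-3)·(-3) + (-3)·(-3)) / 3 = 38/3 = 12.6667
  Sample standard deviations s_i = √(s[i,i]):
  s(X) = √(1.6667) = 1.291
  s(Y) = √(12.6667) = 3.559

Step 3 — r_{ij} = s_{ij} / (s_i · s_j):
  r[X,X] = 1 (diagonal).
  r[X,Y] = 1 / (1.291 · 3.559) = 1 / 4.5947 = 0.2176
  r[Y,Y] = 1 (diagonal).

R is symmetric with unit diagonal. Assembling:

R = [[1, 0.2176],
 [0.2176, 1]]


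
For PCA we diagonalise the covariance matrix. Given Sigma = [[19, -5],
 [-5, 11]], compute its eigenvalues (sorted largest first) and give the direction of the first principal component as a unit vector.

Step 1 — characteristic polynomial of 2×2 Sigma:
  det(Sigma - λI) = λ² - trace · λ + det = 0.
  trace = 19 + 11 = 30, det = 19·11 - (-5)² = 184.
Step 2 — discriminant:
  Δ = trace² - 4·det = 900 - 736 = 164.
Step 3 — eigenvalues:
  λ = (trace ± √Δ)/2 = (30 ± 12.8062)/2,
  λ_1 = 21.4031,  λ_2 = 8.5969.

Step 4 — unit eigenvector for λ_1: solve (Sigma - λ_1 I)v = 0. First row:
  (19 - 21.4031)·v_x + (-5)·v_y = 0, i.e. (-2.4031)·v_x + (-5)·v_y = 0,
  so v ∝ (b, λ_1 - a) = (-5, 2.4031); multiply by -1 so the first entry is positive: u = (5, -2.4031).
  ||u|| = √((5)² + (-2.4031)²) = √(30.775) ≈ 5.5475,
  v_1 = u/||u|| ≈ (0.9013, -0.4332) (||v_1|| = 1).

λ_1 = 21.4031,  λ_2 = 8.5969;  v_1 ≈ (0.9013, -0.4332)


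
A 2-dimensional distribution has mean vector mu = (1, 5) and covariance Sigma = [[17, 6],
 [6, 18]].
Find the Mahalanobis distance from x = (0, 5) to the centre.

Step 1 — centre the observation: (x - mu) = (-1, 0).

Step 2 — invert Sigma. det(Sigma) = 17·18 - (6)² = 270.
  Sigma^{-1} = (1/det) · [[d, -b], [-b, a]] = [[0.0667, -0.0222],
 [-0.0222, 0.063]].

Step 3 — form the quadratic (x - mu)^T · Sigma^{-1} · (x - mu):
  Sigma^{-1} · (x - mu) = (-0.0667, 0.0222).
  (x - mu)^T · [Sigma^{-1} · (x - mu)] = (-1)·(-0.0667) + (0)·(0.0222) = 0.0667.

Step 4 — take square root: d = √(0.0667) ≈ 0.2582.

d(x, mu) = √(0.0667) ≈ 0.2582


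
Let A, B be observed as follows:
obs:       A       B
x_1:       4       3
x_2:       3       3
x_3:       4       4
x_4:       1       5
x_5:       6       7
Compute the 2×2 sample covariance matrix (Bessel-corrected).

Step 1 — column means:
  mean(A) = (4 + 3 + 4 + 1 + 6) / 5 = 18/5 = 3.6
  mean(B) = (3 + 3 + 4 + 5 + 7) / 5 = 22/5 = 4.4

Step 2 — sample covariance S[i,j] = (1/(n-1)) · Σ_k (x_{k,i} - mean_i) · (x_{k,j} - mean_j), with n-1 = 4.
  S[A,A] = ((0.4)·(0.4) + (-0.6)·(-0.6) + (0.4)·(0.4) + (-2.6)·(-2.6) + (2.4)·(2.4)) / 4 = 13.2/4 = 3.3
  S[A,B] = ((0.4)·(-1.4) + (-0.6)·(-1.4) + (0.4)·(-0.4) + (-2.6)·(0.6) + (2.4)·(2.6)) / 4 = 4.8/4 = 1.2
  S[B,B] = ((-1.4)·(-1.4) + (-1.4)·(-1.4) + (-0.4)·(-0.4) + (0.6)·(0.6) + (2.6)·(2.6)) / 4 = 11.2/4 = 2.8

S is symmetric (S[j,i] = S[i,j]). Assembling:

S = [[3.3, 1.2],
 [1.2, 2.8]]


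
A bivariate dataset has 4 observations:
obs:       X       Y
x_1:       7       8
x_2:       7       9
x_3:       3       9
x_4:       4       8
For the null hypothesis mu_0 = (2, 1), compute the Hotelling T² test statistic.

Step 1 — sample mean vector:
  mean(X) = (7 + 7 + 3 + 4) / 4 = 21/4 = 5.25
  mean(Y) = (8 + 9 + 9 + 8) / 4 = 34/4 = 8.5
  x̄ = (5.25, 8.5),  deviation x̄ - mu_0 = (5.25, 8.5) - (2, 1) = (3.25, 7.5).

Step 2 — sample covariance matrix, S[i,j] = (1/(n-1)) · Σ_k (x_{k,i} - mean_i) · (x_{k,j} - mean_j), divisor n-1 = 3:
  S[X,X] = ((1.75)·(1.75) + (1.75)·(1.75) + (-2.25)·(-2.25) + (-1.25)·(-1.25)) / 3 = 12.75/3 = 4.25
  S[X,Y] = ((1.75)·(-0.5) + (1.75)·(0.5) + (-2.25)·(0.5) + (-1.25)·(-0.5)) / 3 = -0.5/3 = -0.1667
  S[Y,Y] = ((-0.5)·(-0.5) + (0.5)·(0.5) + (0.5)·(0.5) + (-0.5)·(-0.5)) / 3 = 1/3 = 0.3333
  S = [[4.25, -0.1667],
 [-0.1667, 0.3333]].

Step 3 — invert S. det(S) = 4.25·0.3333 - (-0.1667)² = 1.3889.
  S^{-1} = (1/det) · [[d, -b], [-b, a]] = [[0.24, 0.12],
 [0.12, 3.06]].

Step 4 — quadratic form (x̄ - mu_0)^T · S^{-1} · (x̄ - mu_0):
  S^{-1} · (x̄ - mu_0) = (1.68, 23.34),
  (x̄ - mu_0)^T · [...] = (3.25)·(1.68) + (7.5)·(23.34) = 180.51.

Step 5 — scale by n: T² = 4 · 180.51 = 722.04.

T² ≈ 722.04


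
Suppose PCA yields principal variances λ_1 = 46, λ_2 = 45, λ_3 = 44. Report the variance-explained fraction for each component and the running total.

Step 1 — total variance = trace(Sigma) = Σ λ_i = 46 + 45 + 44 = 135.

Step 2 — fraction explained by component i = λ_i / Σ λ:
  PC1: 46/135 = 0.3407
  PC2: 45/135 = 0.3333
  PC3: 44/135 = 0.3259

Step 3 — cumulative fraction after k components = (λ_1 + ... + λ_k) / Σ λ:
  k = 1: 46/135 = 0.3407
  k = 2: (46 + 45)/135 = 91/135 = 0.6741
  k = 3: (46 + 45 + 44)/135 = 135/135 = 1

Summary (fraction, with percent):

explained: PC1 0.3407 (34.07%), PC2 0.3333 (33.33%), PC3 0.3259 (32.59%);  cumulative: 0.3407, 0.6741, 1


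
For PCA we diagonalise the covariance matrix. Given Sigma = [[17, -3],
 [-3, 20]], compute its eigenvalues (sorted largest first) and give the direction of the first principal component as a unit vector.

Step 1 — characteristic polynomial of 2×2 Sigma:
  det(Sigma - λI) = λ² - trace · λ + det = 0.
  trace = 17 + 20 = 37, det = 17·20 - (-3)² = 331.
Step 2 — discriminant:
  Δ = trace² - 4·det = 1369 - 1324 = 45.
Step 3 — eigenvalues:
  λ = (trace ± √Δ)/2 = (37 ± 6.7082)/2,
  λ_1 = 21.8541,  λ_2 = 15.1459.

Step 4 — unit eigenvector for λ_1: solve (Sigma - λ_1 I)v = 0. First row:
  (17 - 21.8541)·v_x + (-3)·v_y = 0, i.e. (-4.8541)·v_x + (-3)·v_y = 0,
  so v ∝ (b, λ_1 - a) = (-3, 4.8541); multiply by -1 so the first entry is positive: u = (3, -4.8541).
  ||u|| = √((3)² + (-4.8541)²) = √(32.5623) ≈ 5.7063,
  v_1 = u/||u|| ≈ (0.5257, -0.8507) (||v_1|| = 1).

λ_1 = 21.8541,  λ_2 = 15.1459;  v_1 ≈ (0.5257, -0.8507)


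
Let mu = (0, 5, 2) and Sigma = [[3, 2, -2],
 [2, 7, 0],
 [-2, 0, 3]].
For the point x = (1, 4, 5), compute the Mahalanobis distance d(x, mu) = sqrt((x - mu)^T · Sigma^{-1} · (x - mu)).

Step 1 — centre the observation: (x - mu) = (1, -1, 3).

Step 2 — invert Sigma (cofactor / det for 3×3, or solve directly):
  Sigma^{-1} = [[0.913, -0.2609, 0.6087],
 [-0.2609, 0.2174, -0.1739],
 [0.6087, -0.1739, 0.7391]].

Step 3 — form the quadratic (x - mu)^T · Sigma^{-1} · (x - mu):
  Sigma^{-1} · (x - mu) = (3, -1, 3).
  (x - mu)^T · [Sigma^{-1} · (x - mu)] = (1)·(3) + (-1)·(-1) + (3)·(3) = 13.

Step 4 — take square root: d = √(13) ≈ 3.6056.

d(x, mu) = √(13) ≈ 3.6056


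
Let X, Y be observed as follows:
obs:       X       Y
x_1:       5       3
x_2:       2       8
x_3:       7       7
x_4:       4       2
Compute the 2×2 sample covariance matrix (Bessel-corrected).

Step 1 — column means:
  mean(X) = (5 + 2 + 7 + 4) / 4 = 18/4 = 4.5
  mean(Y) = (3 + 8 + 7 + 2) / 4 = 20/4 = 5

Step 2 — sample covariance S[i,j] = (1/(n-1)) · Σ_k (x_{k,i} - mean_i) · (x_{k,j} - mean_j), with n-1 = 3.
  S[X,X] = ((0.5)·(0.5) + (-2.5)·(-2.5) + (2.5)·(2.5) + (-0.5)·(-0.5)) / 3 = 13/3 = 4.3333
  S[X,Y] = ((0.5)·(-2) + (-2.5)·(3) + (2.5)·(2) + (-0.5)·(-3)) / 3 = -2/3 = -0.6667
  S[Y,Y] = ((-2)·(-2) + (3)·(3) + (2)·(2) + (-3)·(-3)) / 3 = 26/3 = 8.6667

S is symmetric (S[j,i] = S[i,j]). Assembling:

S = [[4.3333, -0.6667],
 [-0.6667, 8.6667]]


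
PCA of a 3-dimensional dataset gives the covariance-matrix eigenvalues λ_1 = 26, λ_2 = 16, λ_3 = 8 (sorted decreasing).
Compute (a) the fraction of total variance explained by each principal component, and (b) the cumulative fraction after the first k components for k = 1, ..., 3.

Step 1 — total variance = trace(Sigma) = Σ λ_i = 26 + 16 + 8 = 50.

Step 2 — fraction explained by component i = λ_i / Σ λ:
  PC1: 26/50 = 0.52
  PC2: 16/50 = 0.32
  PC3: 8/50 = 0.16

Step 3 — cumulative fraction after k components = (λ_1 + ... + λ_k) / Σ λ:
  k = 1: 26/50 = 0.52
  k = 2: (26 + 16)/50 = 42/50 = 0.84
  k = 3: (26 + 16 + 8)/50 = 50/50 = 1

Summary (fraction, with percent):

explained: PC1 0.52 (52%), PC2 0.32 (32%), PC3 0.16 (16%);  cumulative: 0.52, 0.84, 1


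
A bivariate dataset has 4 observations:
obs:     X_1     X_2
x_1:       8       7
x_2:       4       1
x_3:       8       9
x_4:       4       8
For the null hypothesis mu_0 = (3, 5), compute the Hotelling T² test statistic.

Step 1 — sample mean vector:
  mean(X_1) = (8 + 4 + 8 + 4) / 4 = 24/4 = 6
  mean(X_2) = (7 + 1 + 9 + 8) / 4 = 25/4 = 6.25
  x̄ = (6, 6.25),  deviation x̄ - mu_0 = (6, 6.25) - (3, 5) = (3, 1.25).

Step 2 — sample covariance matrix, S[i,j] = (1/(n-1)) · Σ_k (x_{k,i} - mean_i) · (x_{k,j} - mean_j), divisor n-1 = 3:
  S[X_1,X_1] = ((2)·(2) + (-2)·(-2) + (2)·(2) + (-2)·(-2)) / 3 = 16/3 = 5.3333
  S[X_1,X_2] = ((2)·(0.75) + (-2)·(-5.25) + (2)·(2.75) + (-2)·(1.75)) / 3 = 14/3 = 4.6667
  S[X_2,X_2] = ((0.75)·(0.75) + (-5.25)·(-5.25) + (2.75)·(2.75) + (1.75)·(1.75)) / 3 = 38.75/3 = 12.9167
  S = [[5.3333, 4.6667],
 [4.6667, 12.9167]].

Step 3 — invert S. det(S) = 5.3333·12.9167 - (4.6667)² = 47.1111.
  S^{-1} = (1/det) · [[d, -b], [-b, a]] = [[0.2742, -0.0991],
 [-0.0991, 0.1132]].

Step 4 — quadratic form (x̄ - mu_0)^T · S^{-1} · (x̄ - mu_0):
  S^{-1} · (x̄ - mu_0) = (0.6987, -0.1557),
  (x̄ - mu_0)^T · [...] = (3)·(0.6987) + (1.25)·(-0.1557) = 1.9015.

Step 5 — scale by n: T² = 4 · 1.9015 = 7.6061.

T² ≈ 7.6061


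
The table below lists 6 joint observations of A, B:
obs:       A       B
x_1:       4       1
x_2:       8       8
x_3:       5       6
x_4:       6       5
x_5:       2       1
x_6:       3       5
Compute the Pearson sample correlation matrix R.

Step 1 — column means:
  mean(A) = (4 + 8 + 5 + 6 + 2 + 3) / 6 = 28/6 = 4.6667
  mean(B) = (1 + 8 + 6 + 5 + 1 + 5) / 6 = 26/6 = 4.3333

Step 2 — sample variances and covariances s[i,j] = (1/(n-1)) · Σ_k (x_{k,i} - mean_i) · (x_{k,j} - mean_j), with n-1 = 5:
  s[A,A] = ((-0.6667)·(-0.6667) + (3.3333)·(3.3333) + (0.3333)·(0.3333) + (1.3333)·(1.3333) + (-2.6667)·(-2.6667) + (-1.6667)·(-1.6667)) / 5 = 23.3333/5 = 4.6667
  s[A,B] = ((-0.6667)·(-3.3333) + (3.3333)·(3.6667) + (0.3333)·(1.6667) + (1.3333)·(0.6667) + (-2.6667)·(-3.3333) + (-1.6667)·(0.6667)) / 5 = 23.6667/5 = 4.7333
  s[B,B] = ((-3.3333)·(-3.3333) + (3.6667)·(3.6667) + (1.6667)·(1.6667) + (0.6667)·(0.6667) + (-3.3333)·(-3.3333) + (0.6667)·(0.6667)) / 5 = 39.3333/5 = 7.8667
  Sample standard deviations s_i = √(s[i,i]):
  s(A) = √(4.6667) = 2.1602
  s(B) = √(7.8667) = 2.8048

Step 3 — r_{ij} = s_{ij} / (s_i · s_j):
  r[A,A] = 1 (diagonal).
  r[A,B] = 4.7333 / (2.1602 · 2.8048) = 4.7333 / 6.059 = 0.7812
  r[B,B] = 1 (diagonal).

R is symmetric with unit diagonal. Assembling:

R = [[1, 0.7812],
 [0.7812, 1]]


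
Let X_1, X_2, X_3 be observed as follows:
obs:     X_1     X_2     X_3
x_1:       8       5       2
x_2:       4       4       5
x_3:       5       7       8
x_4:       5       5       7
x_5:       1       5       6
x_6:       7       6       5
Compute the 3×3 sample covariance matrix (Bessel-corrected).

Step 1 — column means:
  mean(X_1) = (8 + 4 + 5 + 5 + 1 + 7) / 6 = 30/6 = 5
  mean(X_2) = (5 + 4 + 7 + 5 + 5 + 6) / 6 = 32/6 = 5.3333
  mean(X_3) = (2 + 5 + 8 + 7 + 6 + 5) / 6 = 33/6 = 5.5

Step 2 — sample covariance S[i,j] = (1/(n-1)) · Σ_k (x_{k,i} - mean_i) · (x_{k,j} - mean_j), with n-1 = 5.
  S[X_1,X_1] = ((3)·(3) + (-1)·(-1) + (0)·(0) + (0)·(0) + (-4)·(-4) + (2)·(2)) / 5 = 30/5 = 6
  S[X_1,X_2] = ((3)·(-0.3333) + (-1)·(-1.3333) + (0)·(1.6667) + (0)·(-0.3333) + (-4)·(-0.3333) + (2)·(0.6667)) / 5 = 3/5 = 0.6
  S[X_1,X_3] = ((3)·(-3.5) + (-1)·(-0.5) + (0)·(2.5) + (0)·(1.5) + (-4)·(0.5) + (2)·(-0.5)) / 5 = -13/5 = -2.6
  S[X_2,X_2] = ((-0.3333)·(-0.3333) + (-1.3333)·(-1.3333) + (1.6667)·(1.6667) + (-0.3333)·(-0.3333) + (-0.3333)·(-0.3333) + (0.6667)·(0.6667)) / 5 = 5.3333/5 = 1.0667
  S[X_2,X_3] = ((-0.3333)·(-3.5) + (-1.3333)·(-0.5) + (1.6667)·(2.5) + (-0.3333)·(1.5) + (-0.3333)·(0.5) + (0.6667)·(-0.5)) / 5 = 5/5 = 1
  S[X_3,X_3] = ((-3.5)·(-3.5) + (-0.5)·(-0.5) + (2.5)·(2.5) + (1.5)·(1.5) + (0.5)·(0.5) + (-0.5)·(-0.5)) / 5 = 21.5/5 = 4.3

S is symmetric (S[j,i] = S[i,j]). Assembling:

S = [[6, 0.6, -2.6],
 [0.6, 1.0667, 1],
 [-2.6, 1, 4.3]]


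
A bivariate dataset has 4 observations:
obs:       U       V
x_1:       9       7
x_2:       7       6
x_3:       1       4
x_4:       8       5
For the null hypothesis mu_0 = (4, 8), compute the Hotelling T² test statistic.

Step 1 — sample mean vector:
  mean(U) = (9 + 7 + 1 + 8) / 4 = 25/4 = 6.25
  mean(V) = (7 + 6 + 4 + 5) / 4 = 22/4 = 5.5
  x̄ = (6.25, 5.5),  deviation x̄ - mu_0 = (6.25, 5.5) - (4, 8) = (2.25, -2.5).

Step 2 — sample covariance matrix, S[i,j] = (1/(n-1)) · Σ_k (x_{k,i} - mean_i) · (x_{k,j} - mean_j), divisor n-1 = 3:
  S[U,U] = ((2.75)·(2.75) + (0.75)·(0.75) + (-5.25)·(-5.25) + (1.75)·(1.75)) / 3 = 38.75/3 = 12.9167
  S[U,V] = ((2.75)·(1.5) + (0.75)·(0.5) + (-5.25)·(-1.5) + (1.75)·(-0.5)) / 3 = 11.5/3 = 3.8333
  S[V,V] = ((1.5)·(1.5) + (0.5)·(0.5) + (-1.5)·(-1.5) + (-0.5)·(-0.5)) / 3 = 5/3 = 1.6667
  S = [[12.9167, 3.8333],
 [3.8333, 1.6667]].

Step 3 — invert S. det(S) = 12.9167·1.6667 - (3.8333)² = 6.8333.
  S^{-1} = (1/det) · [[d, -b], [-b, a]] = [[0.2439, -0.561],
 [-0.561, 1.8902]].

Step 4 — quadratic form (x̄ - mu_0)^T · S^{-1} · (x̄ - mu_0):
  S^{-1} · (x̄ - mu_0) = (1.9512, -5.9878),
  (x̄ - mu_0)^T · [...] = (2.25)·(1.9512) + (-2.5)·(-5.9878) = 19.3598.

Step 5 — scale by n: T² = 4 · 19.3598 = 77.439.

T² ≈ 77.439


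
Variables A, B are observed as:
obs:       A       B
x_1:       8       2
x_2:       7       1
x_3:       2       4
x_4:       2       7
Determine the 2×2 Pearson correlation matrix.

Step 1 — column means:
  mean(A) = (8 + 7 + 2 + 2) / 4 = 19/4 = 4.75
  mean(B) = (2 + 1 + 4 + 7) / 4 = 14/4 = 3.5

Step 2 — sample variances and covariances s[i,j] = (1/(n-1)) · Σ_k (x_{k,i} - mean_i) · (x_{k,j} - mean_j), with n-1 = 3:
  s[A,A] = ((3.25)·(3.25) + (2.25)·(2.25) + (-2.75)·(-2.75) + (-2.75)·(-2.75)) / 3 = 30.75/3 = 10.25
  s[A,B] = ((3.25)·(-1.5) + (2.25)·(-2.5) + (-2.75)·(0.5) + (-2.75)·(3.5)) / 3 = -21.5/3 = -7.1667
  s[B,B] = ((-1.5)·(-1.5) + (-2.5)·(-2.5) + (0.5)·(0.5) + (3.5)·(3.5)) / 3 = 21/3 = 7
  Sample standard deviations s_i = √(s[i,i]):
  s(A) = √(10.25) = 3.2016
  s(B) = √(7) = 2.6458

Step 3 — r_{ij} = s_{ij} / (s_i · s_j):
  r[A,A] = 1 (diagonal).
  r[A,B] = -7.1667 / (3.2016 · 2.6458) = -7.1667 / 8.4705 = -0.8461
  r[B,B] = 1 (diagonal).

R is symmetric with unit diagonal. Assembling:

R = [[1, -0.8461],
 [-0.8461, 1]]


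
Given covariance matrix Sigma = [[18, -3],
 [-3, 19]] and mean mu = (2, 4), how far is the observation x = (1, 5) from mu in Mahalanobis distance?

Step 1 — centre the observation: (x - mu) = (-1, 1).

Step 2 — invert Sigma. det(Sigma) = 18·19 - (-3)² = 333.
  Sigma^{-1} = (1/det) · [[d, -b], [-b, a]] = [[0.0571, 0.009],
 [0.009, 0.0541]].

Step 3 — form the quadratic (x - mu)^T · Sigma^{-1} · (x - mu):
  Sigma^{-1} · (x - mu) = (-0.048, 0.045).
  (x - mu)^T · [Sigma^{-1} · (x - mu)] = (-1)·(-0.048) + (1)·(0.045) = 0.0931.

Step 4 — take square root: d = √(0.0931) ≈ 0.3051.

d(x, mu) = √(0.0931) ≈ 0.3051


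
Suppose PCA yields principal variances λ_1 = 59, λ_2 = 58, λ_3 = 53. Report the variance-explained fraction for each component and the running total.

Step 1 — total variance = trace(Sigma) = Σ λ_i = 59 + 58 + 53 = 170.

Step 2 — fraction explained by component i = λ_i / Σ λ:
  PC1: 59/170 = 0.3471
  PC2: 58/170 = 0.3412
  PC3: 53/170 = 0.3118

Step 3 — cumulative fraction after k components = (λ_1 + ... + λ_k) / Σ λ:
  k = 1: 59/170 = 0.3471
  k = 2: (59 + 58)/170 = 117/170 = 0.6882
  k = 3: (59 + 58 + 53)/170 = 170/170 = 1

Summary (fraction, with percent):

explained: PC1 0.3471 (34.71%), PC2 0.3412 (34.12%), PC3 0.3118 (31.18%);  cumulative: 0.3471, 0.6882, 1


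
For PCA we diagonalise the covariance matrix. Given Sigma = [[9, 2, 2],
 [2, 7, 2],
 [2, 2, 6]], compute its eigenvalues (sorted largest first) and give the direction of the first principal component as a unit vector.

Step 1 — characteristic polynomial p(λ) = det(λI - Sigma) = λ³ - tr·λ² + c_1·λ - det, where tr = trace, c_1 = sum of the principal 2×2 minors, det = det(Sigma):
  tr = 9 + 7 + 6 = 22,
  c_1 = (9·7 - (2)²) + (9·6 - (2)²) + (7·6 - (2)²) = 59 + 50 + 38 = 147,
  det = 9·(7·6 - (2)²) - (2)·((2)·6 - (2)·(2)) + (2)·((2)·(2) - 7·(2)) = 9·(38) - (2)·(8) + (2)·(-10) = 306.
  So p(λ) = λ³ - 22λ² + 147λ - 306.
Step 2 — look for an integer root (rational root theorem: any rational root is an integer divisor of 306). Testing λ = 6:
  p(6) = 216 - 792 + 882 - 306 = 0  ✓
  Dividing out (λ - 6): p(λ) = (λ - 6)(λ² - 16λ + 51).
Step 3 — remaining eigenvalues from the quadratic λ² - 16λ + 51 = 0:
  Δ = 16² - 4·51 = 256 - 204 = 52,  λ = (16 ± √52)/2 = (16 ± 7.2111)/2 ≈ 11.6056 or 4.3944.
  Sorted: λ_1 = 11.6056,  λ_2 = 6,  λ_3 = 4.3944  (check: sum = 22 = tr ✓).

Step 4 — unit eigenvector for λ_1 ≈ 11.6056: v spans the null space of (Sigma - λ_1 I), whose rows are
  r_1 = (-2.6056, 2, 2),  r_2 = (2, -4.6056, 2),  r_3 = (2, 2, -5.6056).
  v is orthogonal to every row, so take v ∝ r_1 × r_2 = ((2)·(2) - (2)·(-4.6056), (2)·(2) - (-2.6056)·(2), (-2.6056)·(-4.6056) - (2)·(2)) ≈ (13.2111, 9.2111, 8).
  Let u = (13.2111, 9.2111, 8).
  ||u|| = √((13.2111)² + (9.2111)² + (8)²) = √(323.3776) ≈ 17.9827,  v_1 = u/||u|| ≈ (0.7347, 0.5122, 0.4449) (||v_1|| = 1).

λ_1 = 11.6056,  λ_2 = 6,  λ_3 = 4.3944;  v_1 ≈ (0.7347, 0.5122, 0.4449)


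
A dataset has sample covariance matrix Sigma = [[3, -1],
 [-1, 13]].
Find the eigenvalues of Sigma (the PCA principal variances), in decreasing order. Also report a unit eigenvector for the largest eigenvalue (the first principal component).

Step 1 — characteristic polynomial of 2×2 Sigma:
  det(Sigma - λI) = λ² - trace · λ + det = 0.
  trace = 3 + 13 = 16, det = 3·13 - (-1)² = 38.
Step 2 — discriminant:
  Δ = trace² - 4·det = 256 - 152 = 104.
Step 3 — eigenvalues:
  λ = (trace ± √Δ)/2 = (16 ± 10.198)/2,
  λ_1 = 13.099,  λ_2 = 2.901.

Step 4 — unit eigenvector for λ_1: solve (Sigma - λ_1 I)v = 0. First row:
  (3 - 13.099)·v_x + (-1)·v_y = 0, i.e. (-10.099)·v_x + (-1)·v_y = 0,
  so v ∝ (b, λ_1 - a) = (-1, 10.099); multiply by -1 so the first entry is positive: u = (1, -10.099).
  ||u|| = √((1)² + (-10.099)²) = √(102.9902) ≈ 10.1484,
  v_1 = u/||u|| ≈ (0.0985, -0.9951) (||v_1|| = 1).

λ_1 = 13.099,  λ_2 = 2.901;  v_1 ≈ (0.0985, -0.9951)


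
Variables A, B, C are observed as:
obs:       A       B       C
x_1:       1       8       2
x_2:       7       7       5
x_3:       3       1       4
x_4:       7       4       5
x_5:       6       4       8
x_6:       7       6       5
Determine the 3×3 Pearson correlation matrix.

Step 1 — column means:
  mean(A) = (1 + 7 + 3 + 7 + 6 + 7) / 6 = 31/6 = 5.1667
  mean(B) = (8 + 7 + 1 + 4 + 4 + 6) / 6 = 30/6 = 5
  mean(C) = (2 + 5 + 4 + 5 + 8 + 5) / 6 = 29/6 = 4.8333

Step 2 — sample variances and covariances s[i,j] = (1/(n-1)) · Σ_k (x_{k,i} - mean_i) · (x_{k,j} - mean_j), with n-1 = 5:
  s[A,A] = ((-4.1667)·(-4.1667) + (1.8333)·(1.8333) + (-2.1667)·(-2.1667) + (1.8333)·(1.8333) + (0.8333)·(0.8333) + (1.8333)·(1.8333)) / 5 = 32.8333/5 = 6.5667
  s[A,B] = ((-4.1667)·(3) + (1.8333)·(2) + (-2.1667)·(-4) + (1.8333)·(-1) + (0.8333)·(-1) + (1.8333)·(1)) / 5 = -1/5 = -0.2
  s[A,C] = ((-4.1667)·(-2.8333) + (1.8333)·(0.1667) + (-2.1667)·(-0.8333) + (1.8333)·(0.1667) + (0.8333)·(3.1667) + (1.8333)·(0.1667)) / 5 = 17.1667/5 = 3.4333
  s[B,B] = ((3)·(3) + (2)·(2) + (-4)·(-4) + (-1)·(-1) + (-1)·(-1) + (1)·(1)) / 5 = 32/5 = 6.4
  s[B,C] = ((3)·(-2.8333) + (2)·(0.1667) + (-4)·(-0.8333) + (-1)·(0.1667) + (-1)·(3.1667) + (1)·(0.1667)) / 5 = -8/5 = -1.6
  s[C,C] = ((-2.8333)·(-2.8333) + (0.1667)·(0.1667) + (-0.8333)·(-0.8333) + (0.1667)·(0.1667) + (3.1667)·(3.1667) + (0.1667)·(0.1667)) / 5 = 18.8333/5 = 3.7667
  Sample standard deviations s_i = √(s[i,i]):
  s(A) = √(6.5667) = 2.5626
  s(B) = √(6.4) = 2.5298
  s(C) = √(3.7667) = 1.9408

Step 3 — r_{ij} = s_{ij} / (s_i · s_j):
  r[A,A] = 1 (diagonal).
  r[A,B] = -0.2 / (2.5626 · 2.5298) = -0.2 / 6.4828 = -0.0309
  r[A,C] = 3.4333 / (2.5626 · 1.9408) = 3.4333 / 4.9734 = 0.6903
  r[B,B] = 1 (diagonal).
  r[B,C] = -1.6 / (2.5298 · 1.9408) = -1.6 / 4.9099 = -0.3259
  r[C,C] = 1 (diagonal).

R is symmetric with unit diagonal. Assembling:

R = [[1, -0.0309, 0.6903],
 [-0.0309, 1, -0.3259],
 [0.6903, -0.3259, 1]]


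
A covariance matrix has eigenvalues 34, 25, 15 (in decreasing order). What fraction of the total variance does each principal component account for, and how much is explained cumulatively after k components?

Step 1 — total variance = trace(Sigma) = Σ λ_i = 34 + 25 + 15 = 74.

Step 2 — fraction explained by component i = λ_i / Σ λ:
  PC1: 34/74 = 0.4595
  PC2: 25/74 = 0.3378
  PC3: 15/74 = 0.2027

Step 3 — cumulative fraction after k components = (λ_1 + ... + λ_k) / Σ λ:
  k = 1: 34/74 = 0.4595
  k = 2: (34 + 25)/74 = 59/74 = 0.7973
  k = 3: (34 + 25 + 15)/74 = 74/74 = 1

Summary (fraction, with percent):

explained: PC1 0.4595 (45.95%), PC2 0.3378 (33.78%), PC3 0.2027 (20.27%);  cumulative: 0.4595, 0.7973, 1


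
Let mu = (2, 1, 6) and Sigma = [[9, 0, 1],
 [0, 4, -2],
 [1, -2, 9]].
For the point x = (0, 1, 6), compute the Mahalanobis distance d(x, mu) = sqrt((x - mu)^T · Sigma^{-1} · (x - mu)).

Step 1 — centre the observation: (x - mu) = (-2, 0, 0).

Step 2 — invert Sigma (cofactor / det for 3×3, or solve directly):
  Sigma^{-1} = [[0.1127, -0.007, -0.0141],
 [-0.007, 0.2817, 0.0634],
 [-0.0141, 0.0634, 0.1268]].

Step 3 — form the quadratic (x - mu)^T · Sigma^{-1} · (x - mu):
  Sigma^{-1} · (x - mu) = (-0.2254, 0.0141, 0.0282).
  (x - mu)^T · [Sigma^{-1} · (x - mu)] = (-2)·(-0.2254) + (0)·(0.0141) + (0)·(0.0282) = 0.4507.

Step 4 — take square root: d = √(0.4507) ≈ 0.6713.

d(x, mu) = √(0.4507) ≈ 0.6713


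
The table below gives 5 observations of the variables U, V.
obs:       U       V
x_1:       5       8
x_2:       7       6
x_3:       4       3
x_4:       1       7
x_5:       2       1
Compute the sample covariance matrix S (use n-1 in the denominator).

Step 1 — column means:
  mean(U) = (5 + 7 + 4 + 1 + 2) / 5 = 19/5 = 3.8
  mean(V) = (8 + 6 + 3 + 7 + 1) / 5 = 25/5 = 5

Step 2 — sample covariance S[i,j] = (1/(n-1)) · Σ_k (x_{k,i} - mean_i) · (x_{k,j} - mean_j), with n-1 = 4.
  S[U,U] = ((1.2)·(1.2) + (3.2)·(3.2) + (0.2)·(0.2) + (-2.8)·(-2.8) + (-1.8)·(-1.8)) / 4 = 22.8/4 = 5.7
  S[U,V] = ((1.2)·(3) + (3.2)·(1) + (0.2)·(-2) + (-2.8)·(2) + (-1.8)·(-4)) / 4 = 8/4 = 2
  S[V,V] = ((3)·(3) + (1)·(1) + (-2)·(-2) + (2)·(2) + (-4)·(-4)) / 4 = 34/4 = 8.5

S is symmetric (S[j,i] = S[i,j]). Assembling:

S = [[5.7, 2],
 [2, 8.5]]


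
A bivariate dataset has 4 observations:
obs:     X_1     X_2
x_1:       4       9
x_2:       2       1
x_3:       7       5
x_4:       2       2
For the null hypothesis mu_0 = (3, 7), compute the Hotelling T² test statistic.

Step 1 — sample mean vector:
  mean(X_1) = (4 + 2 + 7 + 2) / 4 = 15/4 = 3.75
  mean(X_2) = (9 + 1 + 5 + 2) / 4 = 17/4 = 4.25
  x̄ = (3.75, 4.25),  deviation x̄ - mu_0 = (3.75, 4.25) - (3, 7) = (0.75, -2.75).

Step 2 — sample covariance matrix, S[i,j] = (1/(n-1)) · Σ_k (x_{k,i} - mean_i) · (x_{k,j} - mean_j), divisor n-1 = 3:
  S[X_1,X_1] = ((0.25)·(0.25) + (-1.75)·(-1.75) + (3.25)·(3.25) + (-1.75)·(-1.75)) / 3 = 16.75/3 = 5.5833
  S[X_1,X_2] = ((0.25)·(4.75) + (-1.75)·(-3.25) + (3.25)·(0.75) + (-1.75)·(-2.25)) / 3 = 13.25/3 = 4.4167
  S[X_2,X_2] = ((4.75)·(4.75) + (-3.25)·(-3.25) + (0.75)·(0.75) + (-2.25)·(-2.25)) / 3 = 38.75/3 = 12.9167
  S = [[5.5833, 4.4167],
 [4.4167, 12.9167]].

Step 3 — invert S. det(S) = 5.5833·12.9167 - (4.4167)² = 52.6111.
  S^{-1} = (1/det) · [[d, -b], [-b, a]] = [[0.2455, -0.0839],
 [-0.0839, 0.1061]].

Step 4 — quadratic form (x̄ - mu_0)^T · S^{-1} · (x̄ - mu_0):
  S^{-1} · (x̄ - mu_0) = (0.415, -0.3548),
  (x̄ - mu_0)^T · [...] = (0.75)·(0.415) + (-2.75)·(-0.3548) = 1.287.

Step 5 — scale by n: T² = 4 · 1.287 = 5.1478.

T² ≈ 5.1478


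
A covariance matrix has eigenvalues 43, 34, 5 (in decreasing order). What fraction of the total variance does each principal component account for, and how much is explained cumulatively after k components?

Step 1 — total variance = trace(Sigma) = Σ λ_i = 43 + 34 + 5 = 82.

Step 2 — fraction explained by component i = λ_i / Σ λ:
  PC1: 43/82 = 0.5244
  PC2: 34/82 = 0.4146
  PC3: 5/82 = 0.061

Step 3 — cumulative fraction after k components = (λ_1 + ... + λ_k) / Σ λ:
  k = 1: 43/82 = 0.5244
  k = 2: (43 + 34)/82 = 77/82 = 0.939
  k = 3: (43 + 34 + 5)/82 = 82/82 = 1

Summary (fraction, with percent):

explained: PC1 0.5244 (52.44%), PC2 0.4146 (41.46%), PC3 0.061 (6.1%);  cumulative: 0.5244, 0.939, 1


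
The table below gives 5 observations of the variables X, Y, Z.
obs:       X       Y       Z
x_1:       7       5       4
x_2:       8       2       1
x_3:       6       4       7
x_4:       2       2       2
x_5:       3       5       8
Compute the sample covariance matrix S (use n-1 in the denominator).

Step 1 — column means:
  mean(X) = (7 + 8 + 6 + 2 + 3) / 5 = 26/5 = 5.2
  mean(Y) = (5 + 2 + 4 + 2 + 5) / 5 = 18/5 = 3.6
  mean(Z) = (4 + 1 + 7 + 2 + 8) / 5 = 22/5 = 4.4

Step 2 — sample covariance S[i,j] = (1/(n-1)) · Σ_k (x_{k,i} - mean_i) · (x_{k,j} - mean_j), with n-1 = 4.
  S[X,X] = ((1.8)·(1.8) + (2.8)·(2.8) + (0.8)·(0.8) + (-3.2)·(-3.2) + (-2.2)·(-2.2)) / 4 = 26.8/4 = 6.7
  S[X,Y] = ((1.8)·(1.4) + (2.8)·(-1.6) + (0.8)·(0.4) + (-3.2)·(-1.6) + (-2.2)·(1.4)) / 4 = 0.4/4 = 0.1
  S[X,Z] = ((1.8)·(-0.4) + (2.8)·(-3.4) + (0.8)·(2.6) + (-3.2)·(-2.4) + (-2.2)·(3.6)) / 4 = -8.4/4 = -2.1
  S[Y,Y] = ((1.4)·(1.4) + (-1.6)·(-1.6) + (0.4)·(0.4) + (-1.6)·(-1.6) + (1.4)·(1.4)) / 4 = 9.2/4 = 2.3
  S[Y,Z] = ((1.4)·(-0.4) + (-1.6)·(-3.4) + (0.4)·(2.6) + (-1.6)·(-2.4) + (1.4)·(3.6)) / 4 = 14.8/4 = 3.7
  S[Z,Z] = ((-0.4)·(-0.4) + (-3.4)·(-3.4) + (2.6)·(2.6) + (-2.4)·(-2.4) + (3.6)·(3.6)) / 4 = 37.2/4 = 9.3

S is symmetric (S[j,i] = S[i,j]). Assembling:

S = [[6.7, 0.1, -2.1],
 [0.1, 2.3, 3.7],
 [-2.1, 3.7, 9.3]]


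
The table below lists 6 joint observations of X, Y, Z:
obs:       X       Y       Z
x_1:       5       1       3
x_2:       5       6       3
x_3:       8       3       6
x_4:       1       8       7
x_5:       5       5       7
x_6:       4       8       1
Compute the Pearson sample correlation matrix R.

Step 1 — column means:
  mean(X) = (5 + 5 + 8 + 1 + 5 + 4) / 6 = 28/6 = 4.6667
  mean(Y) = (1 + 6 + 3 + 8 + 5 + 8) / 6 = 31/6 = 5.1667
  mean(Z) = (3 + 3 + 6 + 7 + 7 + 1) / 6 = 27/6 = 4.5

Step 2 — sample variances and covariances s[i,j] = (1/(n-1)) · Σ_k (x_{k,i} - mean_i) · (x_{k,j} - mean_j), with n-1 = 5:
  s[X,X] = ((0.3333)·(0.3333) + (0.3333)·(0.3333) + (3.3333)·(3.3333) + (-3.6667)·(-3.6667) + (0.3333)·(0.3333) + (-0.6667)·(-0.6667)) / 5 = 25.3333/5 = 5.0667
  s[X,Y] = ((0.3333)·(-4.1667) + (0.3333)·(0.8333) + (3.3333)·(-2.1667) + (-3.6667)·(2.8333) + (0.3333)·(-0.1667) + (-0.6667)·(2.8333)) / 5 = -20.6667/5 = -4.1333
  s[X,Z] = ((0.3333)·(-1.5) + (0.3333)·(-1.5) + (3.3333)·(1.5) + (-3.6667)·(2.5) + (0.3333)·(2.5) + (-0.6667)·(-3.5)) / 5 = -2/5 = -0.4
  s[Y,Y] = ((-4.1667)·(-4.1667) + (0.8333)·(0.8333) + (-2.1667)·(-2.1667) + (2.8333)·(2.8333) + (-0.1667)·(-0.1667) + (2.8333)·(2.8333)) / 5 = 38.8333/5 = 7.7667
  s[Y,Z] = ((-4.1667)·(-1.5) + (0.8333)·(-1.5) + (-2.1667)·(1.5) + (2.8333)·(2.5) + (-0.1667)·(2.5) + (2.8333)·(-3.5)) / 5 = -1.5/5 = -0.3
  s[Z,Z] = ((-1.5)·(-1.5) + (-1.5)·(-1.5) + (1.5)·(1.5) + (2.5)·(2.5) + (2.5)·(2.5) + (-3.5)·(-3.5)) / 5 = 31.5/5 = 6.3
  Sample standard deviations s_i = √(s[i,i]):
  s(X) = √(5.0667) = 2.2509
  s(Y) = √(7.7667) = 2.7869
  s(Z) = √(6.3) = 2.51

Step 3 — r_{ij} = s_{ij} / (s_i · s_j):
  r[X,X] = 1 (diagonal).
  r[X,Y] = -4.1333 / (2.2509 · 2.7869) = -4.1333 / 6.273 = -0.6589
  r[X,Z] = -0.4 / (2.2509 · 2.51) = -0.4 / 5.6498 = -0.0708
  r[Y,Y] = 1 (diagonal).
  r[Y,Z] = -0.3 / (2.7869 · 2.51) = -0.3 / 6.995 = -0.0429
  r[Z,Z] = 1 (diagonal).

R is symmetric with unit diagonal. Assembling:

R = [[1, -0.6589, -0.0708],
 [-0.6589, 1, -0.0429],
 [-0.0708, -0.0429, 1]]


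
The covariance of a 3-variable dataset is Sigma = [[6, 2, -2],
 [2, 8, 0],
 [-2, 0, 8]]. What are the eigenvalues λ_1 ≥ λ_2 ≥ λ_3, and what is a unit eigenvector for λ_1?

Step 1 — characteristic polynomial p(λ) = det(λI - Sigma) = λ³ - tr·λ² + c_1·λ - det, where tr = trace, c_1 = sum of the principal 2×2 minors, det = det(Sigma):
  tr = 6 + 8 + 8 = 22,
  c_1 = (6·8 - (2)²) + (6·8 - (-2)²) + (8·8 - (0)²) = 44 + 44 + 64 = 152,
  det = 6·(8·8 - (0)²) - (2)·((2)·8 - (0)·(-2)) + (-2)·((2)·(0) - 8·(-2)) = 6·(64) - (2)·(16) + (-2)·(16) = 320.
  So p(λ) = λ³ - 22λ² + 152λ - 320.
Step 2 — look for an integer root (rational root theorem: any rational root is an integer divisor of 320). Testing λ = 4:
  p(4) = 64 - 352 + 608 - 320 = 0  ✓
  Dividing out (λ - 4): p(λ) = (λ - 4)(λ² - 18λ + 80).
Step 3 — remaining eigenvalues from the quadratic λ² - 18λ + 80 = 0:
  Δ = 18² - 4·80 = 324 - 320 = 4,  λ = (18 ± √4)/2 = (18 ± 2)/2 = 10 or 8.
  Sorted: λ_1 = 10,  λ_2 = 8,  λ_3 = 4  (check: sum = 22 = tr ✓).

Step 4 — unit eigenvector for λ_1 = 10: v spans the null space of (Sigma - λ_1 I), whose rows are
  r_1 = (-4, 2, -2),  r_2 = (2, -2, 0),  r_3 = (-2, 0, -2).
  v is orthogonal to every row, so take v ∝ r_1 × r_2 = ((2)·(0) - (-2)·(-2), (-2)·(2) - (-4)·(0), (-4)·(-2) - (2)·(2)) = (-4, -4, 4).
  Rescale (divide by 4; multiply by -1 so the first nonzero entry is positive): u = (1, 1, -1).
  ||u|| = √((1)² + (1)² + (-1)²) = √(3) ≈ 1.7321,  v_1 = u/||u|| ≈ (0.5774, 0.5774, -0.5774) (||v_1|| = 1).

λ_1 = 10,  λ_2 = 8,  λ_3 = 4;  v_1 ≈ (0.5774, 0.5774, -0.5774)


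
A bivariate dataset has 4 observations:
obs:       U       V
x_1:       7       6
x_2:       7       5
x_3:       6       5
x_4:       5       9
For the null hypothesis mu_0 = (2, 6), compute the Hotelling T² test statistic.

Step 1 — sample mean vector:
  mean(U) = (7 + 7 + 6 + 5) / 4 = 25/4 = 6.25
  mean(V) = (6 + 5 + 5 + 9) / 4 = 25/4 = 6.25
  x̄ = (6.25, 6.25),  deviation x̄ - mu_0 = (6.25, 6.25) - (2, 6) = (4.25, 0.25).

Step 2 — sample covariance matrix, S[i,j] = (1/(n-1)) · Σ_k (x_{k,i} - mean_i) · (x_{k,j} - mean_j), divisor n-1 = 3:
  S[U,U] = ((0.75)·(0.75) + (0.75)·(0.75) + (-0.25)·(-0.25) + (-1.25)·(-1.25)) / 3 = 2.75/3 = 0.9167
  S[U,V] = ((0.75)·(-0.25) + (0.75)·(-1.25) + (-0.25)·(-1.25) + (-1.25)·(2.75)) / 3 = -4.25/3 = -1.4167
  S[V,V] = ((-0.25)·(-0.25) + (-1.25)·(-1.25) + (-1.25)·(-1.25) + (2.75)·(2.75)) / 3 = 10.75/3 = 3.5833
  S = [[0.9167, -1.4167],
 [-1.4167, 3.5833]].

Step 3 — invert S. det(S) = 0.9167·3.5833 - (-1.4167)² = 1.2778.
  S^{-1} = (1/det) · [[d, -b], [-b, a]] = [[2.8043, 1.1087],
 [1.1087, 0.7174]].

Step 4 — quadratic form (x̄ - mu_0)^T · S^{-1} · (x̄ - mu_0):
  S^{-1} · (x̄ - mu_0) = (12.1957, 4.8913),
  (x̄ - mu_0)^T · [...] = (4.25)·(12.1957) + (0.25)·(4.8913) = 53.0543.

Step 5 — scale by n: T² = 4 · 53.0543 = 212.2174.

T² ≈ 212.2174


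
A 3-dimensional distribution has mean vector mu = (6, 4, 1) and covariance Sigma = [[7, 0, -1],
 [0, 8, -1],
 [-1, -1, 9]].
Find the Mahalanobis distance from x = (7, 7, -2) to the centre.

Step 1 — centre the observation: (x - mu) = (1, 3, -3).

Step 2 — invert Sigma (cofactor / det for 3×3, or solve directly):
  Sigma^{-1} = [[0.1452, 0.002, 0.0164],
 [0.002, 0.1268, 0.0143],
 [0.0164, 0.0143, 0.1145]].

Step 3 — form the quadratic (x - mu)^T · Sigma^{-1} · (x - mu):
  Sigma^{-1} · (x - mu) = (0.1022, 0.3395, -0.2843).
  (x - mu)^T · [Sigma^{-1} · (x - mu)] = (1)·(0.1022) + (3)·(0.3395) + (-3)·(-0.2843) = 1.9734.

Step 4 — take square root: d = √(1.9734) ≈ 1.4048.

d(x, mu) = √(1.9734) ≈ 1.4048


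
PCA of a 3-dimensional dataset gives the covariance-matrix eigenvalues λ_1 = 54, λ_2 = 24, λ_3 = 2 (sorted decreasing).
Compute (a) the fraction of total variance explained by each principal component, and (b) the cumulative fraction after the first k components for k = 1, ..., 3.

Step 1 — total variance = trace(Sigma) = Σ λ_i = 54 + 24 + 2 = 80.

Step 2 — fraction explained by component i = λ_i / Σ λ:
  PC1: 54/80 = 0.675
  PC2: 24/80 = 0.3
  PC3: 2/80 = 0.025

Step 3 — cumulative fraction after k components = (λ_1 + ... + λ_k) / Σ λ:
  k = 1: 54/80 = 0.675
  k = 2: (54 + 24)/80 = 78/80 = 0.975
  k = 3: (54 + 24 + 2)/80 = 80/80 = 1

Summary (fraction, with percent):

explained: PC1 0.675 (67.5%), PC2 0.3 (30%), PC3 0.025 (2.5%);  cumulative: 0.675, 0.975, 1


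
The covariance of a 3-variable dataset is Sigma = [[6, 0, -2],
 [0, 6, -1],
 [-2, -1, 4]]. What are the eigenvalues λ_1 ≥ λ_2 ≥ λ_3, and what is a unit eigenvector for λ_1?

Step 1 — characteristic polynomial p(λ) = det(λI - Sigma) = λ³ - tr·λ² + c_1·λ - det, where tr = trace, c_1 = sum of the principal 2×2 minors, det = det(Sigma):
  tr = 6 + 6 + 4 = 16,
  c_1 = (6·6 - (0)²) + (6·4 - (-2)²) + (6·4 - (-1)²) = 36 + 20 + 23 = 79,
  det = 6·(6·4 - (-1)²) - (0)·((0)·4 - (-1)·(-2)) + (-2)·((0)·(-1) - 6·(-2)) = 6·(23) - (0)·(-2) + (-2)·(12) = 114.
  So p(λ) = λ³ - 16λ² + 79λ - 114.
Step 2 — look for an integer root (rational root theorem: any rational root is an integer divisor of 114). Testing λ = 6:
  p(6) = 216 - 576 + 474 - 114 = 0  ✓
  Dividing out (λ - 6): p(λ) = (λ - 6)(λ² - 10λ + 19).
Step 3 — remaining eigenvalues from the quadratic λ² - 10λ + 19 = 0:
  Δ = 10² - 4·19 = 100 - 76 = 24,  λ = (10 ± √24)/2 = (10 ± 4.899)/2 ≈ 7.4495 or 2.5505.
  Sorted: λ_1 = 7.4495,  λ_2 = 6,  λ_3 = 2.5505  (check: sum = 16 = tr ✓).

Step 4 — unit eigenvector for λ_1 ≈ 7.4495: v spans the null space of (Sigma - λ_1 I), whose rows are
  r_1 = (-1.4495, 0, -2),  r_2 = (0, -1.4495, -1),  r_3 = (-2, -1, -3.4495).
  v is orthogonal to every row, so take v ∝ r_1 × r_2 = ((0)·(-1) - (-2)·(-1.4495), (-2)·(0) - (-1.4495)·(-1), (-1.4495)·(-1.4495) - (0)·(0)) ≈ (-2.899, -1.4495, 2.101).
  Rescale (multiply by -1 so the first nonzero entry is positive): u = (2.899, 1.4495, -2.101).
  ||u|| = √((2.899)² + (1.4495)² + (-2.101)²) = √(14.9194) ≈ 3.8626,  v_1 = u/||u|| ≈ (0.7505, 0.3753, -0.5439) (||v_1|| = 1).

λ_1 = 7.4495,  λ_2 = 6,  λ_3 = 2.5505;  v_1 ≈ (0.7505, 0.3753, -0.5439)
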